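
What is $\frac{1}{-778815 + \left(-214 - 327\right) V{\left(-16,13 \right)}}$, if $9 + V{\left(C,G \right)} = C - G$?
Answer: $- \frac{1}{758257} \approx -1.3188 \cdot 10^{-6}$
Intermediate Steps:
$V{\left(C,G \right)} = -9 + C - G$ ($V{\left(C,G \right)} = -9 + \left(C - G\right) = -9 + C - G$)
$\frac{1}{-778815 + \left(-214 - 327\right) V{\left(-16,13 \right)}} = \frac{1}{-778815 + \left(-214 - 327\right) \left(-9 - 16 - 13\right)} = \frac{1}{-778815 - 541 \left(-9 - 16 - 13\right)} = \frac{1}{-778815 - -20558} = \frac{1}{-778815 + 20558} = \frac{1}{-758257} = - \frac{1}{758257}$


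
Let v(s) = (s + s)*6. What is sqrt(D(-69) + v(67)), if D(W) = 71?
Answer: 5*sqrt(35) ≈ 29.580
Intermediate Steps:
v(s) = 12*s (v(s) = (2*s)*6 = 12*s)
sqrt(D(-69) + v(67)) = sqrt(71 + 12*67) = sqrt(71 + 804) = sqrt(875) = 5*sqrt(35)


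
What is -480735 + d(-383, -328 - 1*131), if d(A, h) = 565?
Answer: -480170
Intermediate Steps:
-480735 + d(-383, -328 - 1*131) = -480735 + 565 = -480170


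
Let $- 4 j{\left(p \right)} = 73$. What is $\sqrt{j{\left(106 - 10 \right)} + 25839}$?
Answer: $\frac{\sqrt{103283}}{2} \approx 160.69$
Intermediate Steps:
$j{\left(p \right)} = - \frac{73}{4}$ ($j{\left(p \right)} = \left(- \frac{1}{4}\right) 73 = - \frac{73}{4}$)
$\sqrt{j{\left(106 - 10 \right)} + 25839} = \sqrt{- \frac{73}{4} + 25839} = \sqrt{\frac{103283}{4}} = \frac{\sqrt{103283}}{2}$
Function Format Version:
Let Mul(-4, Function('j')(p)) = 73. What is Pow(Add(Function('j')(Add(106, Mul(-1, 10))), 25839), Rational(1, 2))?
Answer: Mul(Rational(1, 2), Pow(103283, Rational(1, 2))) ≈ 160.69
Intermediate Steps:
Function('j')(p) = Rational(-73, 4) (Function('j')(p) = Mul(Rational(-1, 4), 73) = Rational(-73, 4))
Pow(Add(Function('j')(Add(106, Mul(-1, 10))), 25839), Rational(1, 2)) = Pow(Add(Rational(-73, 4), 25839), Rational(1, 2)) = Pow(Rational(103283, 4), Rational(1, 2)) = Mul(Rational(1, 2), Pow(103283, Rational(1, 2)))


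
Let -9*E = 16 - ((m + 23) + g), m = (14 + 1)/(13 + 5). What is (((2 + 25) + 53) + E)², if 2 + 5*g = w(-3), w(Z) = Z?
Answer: 19018321/2916 ≈ 6522.1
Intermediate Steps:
m = ⅚ (m = 15/18 = 15*(1/18) = ⅚ ≈ 0.83333)
g = -1 (g = -⅖ + (⅕)*(-3) = -⅖ - ⅗ = -1)
E = 41/54 (E = -(16 - ((⅚ + 23) - 1))/9 = -(16 - (143/6 - 1))/9 = -(16 - 1*137/6)/9 = -(16 - 137/6)/9 = -⅑*(-41/6) = 41/54 ≈ 0.75926)
(((2 + 25) + 53) + E)² = (((2 + 25) + 53) + 41/54)² = ((27 + 53) + 41/54)² = (80 + 41/54)² = (4361/54)² = 19018321/2916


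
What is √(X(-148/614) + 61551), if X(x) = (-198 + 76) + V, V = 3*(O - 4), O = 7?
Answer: √61438 ≈ 247.87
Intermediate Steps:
V = 9 (V = 3*(7 - 4) = 3*3 = 9)
X(x) = -113 (X(x) = (-198 + 76) + 9 = -122 + 9 = -113)
√(X(-148/614) + 61551) = √(-113 + 61551) = √61438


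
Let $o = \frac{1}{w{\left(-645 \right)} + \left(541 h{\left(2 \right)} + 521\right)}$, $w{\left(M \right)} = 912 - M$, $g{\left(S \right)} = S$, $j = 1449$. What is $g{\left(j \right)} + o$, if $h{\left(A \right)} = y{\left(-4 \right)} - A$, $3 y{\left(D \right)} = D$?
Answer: $\frac{1193979}{824} \approx 1449.0$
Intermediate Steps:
$y{\left(D \right)} = \frac{D}{3}$
$h{\left(A \right)} = - \frac{4}{3} - A$ ($h{\left(A \right)} = \frac{1}{3} \left(-4\right) - A = - \frac{4}{3} - A$)
$o = \frac{3}{824}$ ($o = \frac{1}{\left(912 - -645\right) + \left(541 \left(- \frac{4}{3} - 2\right) + 521\right)} = \frac{1}{\left(912 + 645\right) + \left(541 \left(- \frac{4}{3} - 2\right) + 521\right)} = \frac{1}{1557 + \left(541 \left(- \frac{10}{3}\right) + 521\right)} = \frac{1}{1557 + \left(- \frac{5410}{3} + 521\right)} = \frac{1}{1557 - \frac{3847}{3}} = \frac{1}{\frac{824}{3}} = \frac{3}{824} \approx 0.0036408$)
$g{\left(j \right)} + o = 1449 + \frac{3}{824} = \frac{1193979}{824}$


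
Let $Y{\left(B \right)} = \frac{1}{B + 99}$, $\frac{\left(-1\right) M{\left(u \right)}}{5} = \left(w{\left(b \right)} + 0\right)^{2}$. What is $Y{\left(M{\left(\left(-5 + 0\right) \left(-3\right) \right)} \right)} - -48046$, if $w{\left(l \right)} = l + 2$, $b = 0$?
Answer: $\frac{3795635}{79} \approx 48046.0$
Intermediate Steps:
$w{\left(l \right)} = 2 + l$
$M{\left(u \right)} = -20$ ($M{\left(u \right)} = - 5 \left(\left(2 + 0\right) + 0\right)^{2} = - 5 \left(2 + 0\right)^{2} = - 5 \cdot 2^{2} = \left(-5\right) 4 = -20$)
$Y{\left(B \right)} = \frac{1}{99 + B}$
$Y{\left(M{\left(\left(-5 + 0\right) \left(-3\right) \right)} \right)} - -48046 = \frac{1}{99 - 20} - -48046 = \frac{1}{79} + 48046 = \frac{3795635}{79}$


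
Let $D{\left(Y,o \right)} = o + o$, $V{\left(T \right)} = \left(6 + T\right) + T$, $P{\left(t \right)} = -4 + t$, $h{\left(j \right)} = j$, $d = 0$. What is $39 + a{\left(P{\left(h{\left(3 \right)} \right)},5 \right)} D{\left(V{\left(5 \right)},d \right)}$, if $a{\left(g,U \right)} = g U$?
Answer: $39$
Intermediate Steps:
$V{\left(T \right)} = 6 + 2 T$
$a{\left(g,U \right)} = U g$
$D{\left(Y,o \right)} = 2 o$
$39 + a{\left(P{\left(h{\left(3 \right)} \right)},5 \right)} D{\left(V{\left(5 \right)},d \right)} = 39 + 5 \left(-4 + 3\right) 2 \cdot 0 = 39 + 5 \left(-1\right) 0 = 39 - 0 = 39 + 0 = 39$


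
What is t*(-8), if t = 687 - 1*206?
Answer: -3848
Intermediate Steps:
t = 481 (t = 687 - 206 = 481)
t*(-8) = 481*(-8) = -3848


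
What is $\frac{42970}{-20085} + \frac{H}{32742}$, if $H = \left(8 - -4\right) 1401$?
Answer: $- \frac{11880608}{7306923} \approx -1.6259$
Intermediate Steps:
$H = 16812$ ($H = \left(8 + 4\right) 1401 = 12 \cdot 1401 = 16812$)
$\frac{42970}{-20085} + \frac{H}{32742} = \frac{42970}{-20085} + \frac{16812}{32742} = 42970 \left(- \frac{1}{20085}\right) + 16812 \cdot \frac{1}{32742} = - \frac{8594}{4017} + \frac{934}{1819} = - \frac{11880608}{7306923}$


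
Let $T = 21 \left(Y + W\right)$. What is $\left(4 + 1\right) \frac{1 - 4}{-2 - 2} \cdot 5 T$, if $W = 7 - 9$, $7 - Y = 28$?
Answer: $- \frac{36225}{4} \approx -9056.3$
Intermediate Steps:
$Y = -21$ ($Y = 7 - 28 = -21$)
$W = -2$ ($W = 7 - 9 = -2$)
$T = -483$ ($T = 21 \left(-21 - 2\right) = 21 \left(-23\right) = -483$)
$\left(4 + 1\right) \frac{1 - 4}{-2 - 2} \cdot 5 T = \left(4 + 1\right) \frac{1 - 4}{-2 - 2} \cdot 5 \left(-483\right) = 5 \left(- \frac{3}{-4}\right) 5 \left(-483\right) = 5 \left(\left(-3\right) \left(- \frac{1}{4}\right)\right) 5 \left(-483\right) = 5 \cdot \frac{3}{4} \cdot 5 \left(-483\right) = \frac{15}{4} \cdot 5 \left(-483\right) = \frac{75}{4} \left(-483\right) = - \frac{36225}{4}$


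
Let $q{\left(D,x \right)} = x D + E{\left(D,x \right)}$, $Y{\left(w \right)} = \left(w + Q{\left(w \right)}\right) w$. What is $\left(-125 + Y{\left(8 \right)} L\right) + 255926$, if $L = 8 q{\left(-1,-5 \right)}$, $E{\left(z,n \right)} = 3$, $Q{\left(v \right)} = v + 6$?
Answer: $267065$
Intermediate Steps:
$Q{\left(v \right)} = 6 + v$
$Y{\left(w \right)} = w \left(6 + 2 w\right)$ ($Y{\left(w \right)} = \left(w + \left(6 + w\right)\right) w = \left(6 + 2 w\right) w = w \left(6 + 2 w\right)$)
$q{\left(D,x \right)} = 3 + D x$ ($q{\left(D,x \right)} = x D + 3 = D x + 3 = 3 + D x$)
$L = 64$ ($L = 8 \left(3 - -5\right) = 8 \left(3 + 5\right) = 8 \cdot 8 = 64$)
$\left(-125 + Y{\left(8 \right)} L\right) + 255926 = \left(-125 + 2 \cdot 8 \left(3 + 8\right) 64\right) + 255926 = \left(-125 + 2 \cdot 8 \cdot 11 \cdot 64\right) + 255926 = \left(-125 + 176 \cdot 64\right) + 255926 = \left(-125 + 11264\right) + 255926 = 11139 + 255926 = 267065$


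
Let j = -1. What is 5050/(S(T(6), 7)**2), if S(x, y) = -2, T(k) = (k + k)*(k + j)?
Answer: 2525/2 ≈ 1262.5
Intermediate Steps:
T(k) = 2*k*(-1 + k) (T(k) = (k + k)*(k - 1) = (2*k)*(-1 + k) = 2*k*(-1 + k))
5050/(S(T(6), 7)**2) = 5050/((-2)**2) = 5050/4 = 5050*(1/4) = 2525/2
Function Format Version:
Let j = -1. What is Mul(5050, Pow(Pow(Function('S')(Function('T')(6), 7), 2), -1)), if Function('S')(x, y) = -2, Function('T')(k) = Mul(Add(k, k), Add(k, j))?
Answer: Rational(2525, 2) ≈ 1262.5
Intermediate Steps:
Function('T')(k) = Mul(2, k, Add(-1, k)) (Function('T')(k) = Mul(Add(k, k), Add(k, -1)) = Mul(Mul(2, k), Add(-1, k)) = Mul(2, k, Add(-1, k)))
Mul(5050, Pow(Pow(Function('S')(Function('T')(6), 7), 2), -1)) = Mul(5050, Pow(Pow(-2, 2), -1)) = Mul(5050, Pow(4, -1)) = Mul(5050, Rational(1, 4)) = Rational(2525, 2)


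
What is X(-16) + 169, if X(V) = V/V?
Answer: 170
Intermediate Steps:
X(V) = 1
X(-16) + 169 = 1 + 169 = 170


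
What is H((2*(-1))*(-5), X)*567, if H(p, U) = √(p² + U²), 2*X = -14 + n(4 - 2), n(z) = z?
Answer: 1134*√34 ≈ 6612.3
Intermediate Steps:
X = -6 (X = (-14 + (4 - 2))/2 = (-14 + 2)/2 = (½)*(-12) = -6)
H(p, U) = √(U² + p²)
H((2*(-1))*(-5), X)*567 = √((-6)² + ((2*(-1))*(-5))²)*567 = √(36 + (-2*(-5))²)*567 = √(36 + 10²)*567 = √(36 + 100)*567 = √136*567 = (2*√34)*567 = 1134*√34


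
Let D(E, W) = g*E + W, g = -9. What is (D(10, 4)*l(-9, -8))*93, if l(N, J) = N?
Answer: 71982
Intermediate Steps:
D(E, W) = W - 9*E (D(E, W) = -9*E + W = W - 9*E)
(D(10, 4)*l(-9, -8))*93 = ((4 - 9*10)*(-9))*93 = ((4 - 90)*(-9))*93 = -86*(-9)*93 = 774*93 = 71982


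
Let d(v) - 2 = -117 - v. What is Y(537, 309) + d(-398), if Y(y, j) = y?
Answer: 820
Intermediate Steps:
d(v) = -115 - v (d(v) = 2 + (-117 - v) = -115 - v)
Y(537, 309) + d(-398) = 537 + (-115 - 1*(-398)) = 537 + (-115 + 398) = 537 + 283 = 820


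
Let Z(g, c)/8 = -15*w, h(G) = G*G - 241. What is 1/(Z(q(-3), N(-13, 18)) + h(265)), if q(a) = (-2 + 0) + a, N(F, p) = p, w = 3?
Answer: 1/69624 ≈ 1.4363e-5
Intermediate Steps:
h(G) = -241 + G² (h(G) = G² - 241 = -241 + G²)
q(a) = -2 + a
Z(g, c) = -360 (Z(g, c) = 8*(-15*3) = 8*(-45) = -360)
1/(Z(q(-3), N(-13, 18)) + h(265)) = 1/(-360 + (-241 + 265²)) = 1/(-360 + (-241 + 70225)) = 1/(-360 + 69984) = 1/69624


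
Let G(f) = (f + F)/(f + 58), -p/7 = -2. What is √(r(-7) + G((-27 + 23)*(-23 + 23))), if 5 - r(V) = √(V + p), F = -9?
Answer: √(16298 - 3364*√7)/58 ≈ 1.4829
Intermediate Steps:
p = 14 (p = -7*(-2) = 14)
r(V) = 5 - √(14 + V) (r(V) = 5 - √(V + 14) = 5 - √(14 + V))
G(f) = (-9 + f)/(58 + f) (G(f) = (f - 9)/(f + 58) = (-9 + f)/(58 + f))
√(r(-7) + G((-27 + 23)*(-23 + 23))) = √((5 - √(14 - 7)) + (-9 + (-27 + 23)*(-23 + 23))/(58 + (-27 + 23)*(-23 + 23))) = √((5 - √7) + (-9 - 4*0)/(58 - 4*0)) = √((5 - √7) + (-9 + 0)/(58 + 0)) = √((5 - √7) - 9/58) = √(281/58 - √7)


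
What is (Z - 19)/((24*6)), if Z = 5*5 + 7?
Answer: 13/144 ≈ 0.090278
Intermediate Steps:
Z = 32 (Z = 25 + 7 = 32)
(Z - 19)/((24*6)) = (32 - 19)/((24*6)) = 13/144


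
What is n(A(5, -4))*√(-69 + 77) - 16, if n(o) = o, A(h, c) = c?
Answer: -16 - 8*√2 ≈ -27.314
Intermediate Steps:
n(A(5, -4))*√(-69 + 77) - 16 = -4*√(-69 + 77) - 16 = -8*√2 - 16 = -16 - 8*√2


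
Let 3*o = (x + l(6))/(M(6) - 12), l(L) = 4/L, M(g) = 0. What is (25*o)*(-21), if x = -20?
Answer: -5075/18 ≈ -281.94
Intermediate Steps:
o = 29/54 (o = ((-20 + 4/6)/(0 - 12))/3 = ((-20 + 4*(1/6))/(-12))/3 = ((-20 + 2/3)*(-1/12))/3 = (-58/3*(-1/12))/3 = (1/3)*(29/18) = 29/54 ≈ 0.53704)
(25*o)*(-21) = (25*(29/54))*(-21) = (725/54)*(-21) = -5075/18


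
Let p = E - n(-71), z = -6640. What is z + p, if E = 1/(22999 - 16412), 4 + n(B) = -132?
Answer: -42841847/6587 ≈ -6504.0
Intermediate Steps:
n(B) = -136 (n(B) = -4 - 132 = -136)
E = 1/6587 ≈ 0.00015181
p = 895833/6587 (p = 1/6587 - 1*(-136) = 1/6587 + 136 = 895833/6587 ≈ 136.00)
z + p = -6640 + 895833/6587 = -42841847/6587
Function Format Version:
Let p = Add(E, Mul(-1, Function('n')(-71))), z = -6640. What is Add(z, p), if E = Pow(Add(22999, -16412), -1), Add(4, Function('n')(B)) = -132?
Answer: Rational(-42841847, 6587) ≈ -6504.0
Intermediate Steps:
Function('n')(B) = -136 (Function('n')(B) = Add(-4, -132) = -136)
E = Rational(1, 6587) (E = Pow(6587, -1) = Rational(1, 6587) ≈ 0.00015181)
p = Rational(895833, 6587) (p = Add(Rational(1, 6587), Mul(-1, -136)) = Add(Rational(1, 6587), 136) = Rational(895833, 6587) ≈ 136.00)
Add(z, p) = Add(-6640, Rational(895833, 6587)) = Rational(-42841847, 6587)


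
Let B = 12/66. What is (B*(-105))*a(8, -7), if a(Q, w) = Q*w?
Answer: 11760/11 ≈ 1069.1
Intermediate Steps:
B = 2/11 (B = 12*(1/66) = 2/11 ≈ 0.18182)
(B*(-105))*a(8, -7) = ((2/11)*(-105))*(8*(-7)) = -210/11*(-56) = 11760/11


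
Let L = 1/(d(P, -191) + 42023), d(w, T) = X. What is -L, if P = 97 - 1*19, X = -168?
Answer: -1/41855 ≈ -2.3892e-5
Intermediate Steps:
P = 78 (P = 97 - 19 = 78)
d(w, T) = -168
L = 1/41855 (L = 1/(-168 + 42023) = 1/41855 ≈ 2.3892e-5)
-L = -1*1/41855 = -1/41855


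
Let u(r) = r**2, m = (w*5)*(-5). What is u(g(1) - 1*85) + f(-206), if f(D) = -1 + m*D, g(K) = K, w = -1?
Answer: 1905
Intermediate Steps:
m = 25 (m = -1*5*(-5) = -5*(-5) = 25)
f(D) = -1 + 25*D
u(g(1) - 1*85) + f(-206) = (1 - 1*85)**2 + (-1 + 25*(-206)) = (1 - 85)**2 + (-1 - 5150) = (-84)**2 - 5151 = 7056 - 5151 = 1905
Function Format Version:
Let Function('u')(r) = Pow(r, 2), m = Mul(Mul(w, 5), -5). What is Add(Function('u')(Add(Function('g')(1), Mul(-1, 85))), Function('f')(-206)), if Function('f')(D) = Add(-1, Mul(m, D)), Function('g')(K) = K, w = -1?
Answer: 1905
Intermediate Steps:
m = 25 (m = Mul(Mul(-1, 5), -5) = Mul(-5, -5) = 25)
Function('f')(D) = Add(-1, Mul(25, D))
Add(Function('u')(Add(Function('g')(1), Mul(-1, 85))), Function('f')(-206)) = Add(Pow(Add(1, Mul(-1, 85)), 2), Add(-1, Mul(25, -206))) = Add(Pow(Add(1, -85), 2), Add(-1, -5150)) = Add(Pow(-84, 2), -5151) = Add(7056, -5151) = 1905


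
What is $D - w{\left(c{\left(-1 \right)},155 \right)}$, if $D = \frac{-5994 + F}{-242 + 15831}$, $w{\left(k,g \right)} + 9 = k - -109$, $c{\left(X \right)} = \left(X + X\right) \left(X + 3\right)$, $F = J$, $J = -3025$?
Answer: $- \frac{1505563}{15589} \approx -96.578$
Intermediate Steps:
$F = -3025$
$c{\left(X \right)} = 2 X \left(3 + X\right)$
$w{\left(k,g \right)} = 100 + k$ ($w{\left(k,g \right)} = -9 + \left(k - -109\right) = -9 + \left(k + 109\right) = -9 + \left(109 + k\right) = 100 + k$)
$D = - \frac{9019}{15589}$ ($D = \frac{-5994 - 3025}{-242 + 15831} = - \frac{9019}{15589} \approx -0.57855$)
$D - w{\left(c{\left(-1 \right)},155 \right)} = - \frac{9019}{15589} - \left(100 + 2 \left(-1\right) \left(3 - 1\right)\right) = - \frac{9019}{15589} - \left(100 + 2 \left(-1\right) 2\right) = - \frac{9019}{15589} - \left(100 - 4\right) = - \frac{9019}{15589} - 96 = - \frac{1505563}{15589}$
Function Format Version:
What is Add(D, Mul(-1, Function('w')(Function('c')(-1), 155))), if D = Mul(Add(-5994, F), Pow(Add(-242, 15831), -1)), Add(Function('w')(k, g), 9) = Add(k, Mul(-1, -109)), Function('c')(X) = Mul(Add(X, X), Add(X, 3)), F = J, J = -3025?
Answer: Rational(-1505563, 15589) ≈ -96.578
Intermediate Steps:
F = -3025
Function('c')(X) = Mul(2, X, Add(3, X)) (Function('c')(X) = Mul(Mul(2, X), Add(3, X)) = Mul(2, X, Add(3, X)))
Function('w')(k, g) = Add(100, k) (Function('w')(k, g) = Add(-9, Add(k, Mul(-1, -109))) = Add(-9, Add(k, 109)) = Add(-9, Add(109, k)) = Add(100, k))
D = Rational(-9019, 15589) (D = Mul(Add(-5994, -3025), Pow(Add(-242, 15831), -1)) = Mul(-9019, Pow(15589, -1)) = Mul(-9019, Rational(1, 15589)) = Rational(-9019, 15589) ≈ -0.57855)
Add(D, Mul(-1, Function('w')(Function('c')(-1), 155))) = Add(Rational(-9019, 15589), Mul(-1, Add(100, Mul(2, -1, Add(3, -1))))) = Add(Rational(-9019, 15589), Mul(-1, Add(100, Mul(2, -1, 2)))) = Add(Rational(-9019, 15589), Mul(-1, Add(100, -4))) = Add(Rational(-9019, 15589), Mul(-1, 96)) = Add(Rational(-9019, 15589), -96) = Rational(-1505563, 15589)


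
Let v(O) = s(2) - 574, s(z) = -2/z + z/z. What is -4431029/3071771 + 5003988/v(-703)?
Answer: -7686824316697/881598277 ≈ -8719.2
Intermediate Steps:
s(z) = 1 - 2/z (s(z) = -2/z + 1 = 1 - 2/z)
v(O) = -574 (v(O) = (-2 + 2)/2 - 574 = (1/2)*0 - 574 = 0 - 574 = -574)
-4431029/3071771 + 5003988/v(-703) = -4431029/3071771 + 5003988/(-574) = -4431029*1/3071771 + 5003988*(-1/574) = -4431029/3071771 - 2501994/287 = -7686824316697/881598277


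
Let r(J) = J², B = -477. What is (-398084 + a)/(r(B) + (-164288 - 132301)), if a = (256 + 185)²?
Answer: 203603/69060 ≈ 2.9482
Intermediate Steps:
a = 194481 (a = 441² = 194481)
(-398084 + a)/(r(B) + (-164288 - 132301)) = (-398084 + 194481)/((-477)² + (-164288 - 132301)) = -203603/(227529 - 296589) = -203603/(-69060) = -203603*(-1/69060) = 203603/69060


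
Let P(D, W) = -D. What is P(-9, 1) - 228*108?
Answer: -24615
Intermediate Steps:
P(-9, 1) - 228*108 = -1*(-9) - 228*108 = 9 - 24624 = -24615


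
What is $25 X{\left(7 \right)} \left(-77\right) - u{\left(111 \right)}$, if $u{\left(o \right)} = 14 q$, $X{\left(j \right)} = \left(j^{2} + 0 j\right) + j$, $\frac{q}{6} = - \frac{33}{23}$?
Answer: $- \frac{2476628}{23} \approx -1.0768 \cdot 10^{5}$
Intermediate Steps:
$q = - \frac{198}{23}$ ($q = 6 \left(- \frac{33}{23}\right) = - \frac{198}{23} \approx -8.6087$)
$X{\left(j \right)} = j + j^{2}$ ($X{\left(j \right)} = \left(j^{2} + 0\right) + j = j^{2} + j = j + j^{2}$)
$u{\left(o \right)} = - \frac{2772}{23}$ ($u{\left(o \right)} = 14 \left(- \frac{198}{23}\right) = - \frac{2772}{23}$)
$25 X{\left(7 \right)} \left(-77\right) - u{\left(111 \right)} = 25 \cdot 7 \left(1 + 7\right) \left(-77\right) - - \frac{2772}{23} = 25 \cdot 7 \cdot 8 \left(-77\right) + \frac{2772}{23} = 25 \cdot 56 \left(-77\right) + \frac{2772}{23} = 1400 \left(-77\right) + \frac{2772}{23} = -107800 + \frac{2772}{23} = - \frac{2476628}{23}$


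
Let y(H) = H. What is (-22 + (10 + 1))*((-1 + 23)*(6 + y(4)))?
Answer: -2420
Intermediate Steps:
(-22 + (10 + 1))*((-1 + 23)*(6 + y(4))) = (-22 + (10 + 1))*((-1 + 23)*(6 + 4)) = (-22 + 11)*(22*10) = -11*220 = -2420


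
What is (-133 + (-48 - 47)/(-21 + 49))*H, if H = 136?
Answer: -129846/7 ≈ -18549.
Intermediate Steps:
(-133 + (-48 - 47)/(-21 + 49))*H = (-133 + (-48 - 47)/(-21 + 49))*136 = (-133 - 95/28)*136 = -3819/28*136 = -129846/7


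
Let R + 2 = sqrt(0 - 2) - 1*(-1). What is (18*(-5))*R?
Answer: 90 - 90*I*sqrt(2) ≈ 90.0 - 127.28*I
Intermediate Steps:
R = -1 + I*sqrt(2) (R = -2 + (sqrt(0 - 2) - 1*(-1)) = -2 + (sqrt(-2) + 1) = -2 + (I*sqrt(2) + 1) = -2 + (1 + I*sqrt(2)) = -1 + I*sqrt(2) ≈ -1.0 + 1.4142*I)
(18*(-5))*R = (18*(-5))*(-1 + I*sqrt(2)) = -90*(-1 + I*sqrt(2)) = 90 - 90*I*sqrt(2)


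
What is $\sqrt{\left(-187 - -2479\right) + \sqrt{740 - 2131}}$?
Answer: $\sqrt{2292 + i \sqrt{1391}} \approx 47.876 + 0.3895 i$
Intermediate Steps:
$\sqrt{\left(-187 - -2479\right) + \sqrt{740 - 2131}} = \sqrt{\left(-187 + 2479\right) + \sqrt{-1391}} = \sqrt{2292 + i \sqrt{1391}}$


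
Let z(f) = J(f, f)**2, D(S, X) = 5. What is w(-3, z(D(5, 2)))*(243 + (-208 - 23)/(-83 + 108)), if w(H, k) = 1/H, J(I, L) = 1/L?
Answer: -1948/25 ≈ -77.920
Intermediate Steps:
z(f) = f**(-2) (z(f) = (1/f)**2 = f**(-2))
w(-3, z(D(5, 2)))*(243 + (-208 - 23)/(-83 + 108)) = (243 + (-208 - 23)/(-83 + 108))/(-3) = -(243 - 231/25)/3 = -1/3*5844/25 = -1948/25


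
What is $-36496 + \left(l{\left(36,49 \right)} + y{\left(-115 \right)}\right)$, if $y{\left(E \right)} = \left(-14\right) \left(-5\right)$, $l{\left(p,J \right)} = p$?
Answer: $-36390$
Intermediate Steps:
$y{\left(E \right)} = 70$
$-36496 + \left(l{\left(36,49 \right)} + y{\left(-115 \right)}\right) = -36496 + \left(36 + 70\right) = -36496 + 106 = -36390$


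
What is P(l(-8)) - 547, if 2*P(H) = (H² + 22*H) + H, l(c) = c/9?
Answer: -45103/81 ≈ -556.83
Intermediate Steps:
l(c) = c/9 (l(c) = c*(⅑) = c/9)
P(H) = H²/2 + 23*H/2 (P(H) = ((H² + 22*H) + H)/2 = (H² + 23*H)/2 = H²/2 + 23*H/2)
P(l(-8)) - 547 = ((⅑)*(-8))*(23 + (⅑)*(-8))/2 - 547 = (½)*(-8/9)*(23 - 8/9) - 547 = (½)*(-8/9)*(199/9) - 547 = -796/81 - 547 = -45103/81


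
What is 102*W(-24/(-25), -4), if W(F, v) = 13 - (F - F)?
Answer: 1326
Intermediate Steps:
W(F, v) = 13 (W(F, v) = 13 - 1*0 = 13 + 0 = 13)
102*W(-24/(-25), -4) = 102*13 = 1326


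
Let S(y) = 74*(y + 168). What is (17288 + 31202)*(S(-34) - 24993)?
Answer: -731083730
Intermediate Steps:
S(y) = 12432 + 74*y (S(y) = 74*(168 + y) = 12432 + 74*y)
(17288 + 31202)*(S(-34) - 24993) = (17288 + 31202)*((12432 + 74*(-34)) - 24993) = 48490*((12432 - 2516) - 24993) = 48490*(9916 - 24993) = 48490*(-15077) = -731083730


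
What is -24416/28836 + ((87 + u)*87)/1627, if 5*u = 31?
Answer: 242611238/58645215 ≈ 4.1369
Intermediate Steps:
u = 31/5 (u = (1/5)*31 = 31/5 ≈ 6.2000)
-24416/28836 + ((87 + u)*87)/1627 = -24416/28836 + ((87 + 31/5)*87)/1627 = -24416*1/28836 + ((466/5)*87)*(1/1627) = -6104/7209 + (40542/5)*(1/1627) = -6104/7209 + 40542/8135 = 242611238/58645215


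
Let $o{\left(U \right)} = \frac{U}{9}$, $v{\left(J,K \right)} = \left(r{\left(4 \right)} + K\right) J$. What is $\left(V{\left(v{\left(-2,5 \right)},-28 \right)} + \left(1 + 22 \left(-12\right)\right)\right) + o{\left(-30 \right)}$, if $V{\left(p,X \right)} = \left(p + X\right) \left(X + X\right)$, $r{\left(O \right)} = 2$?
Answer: $\frac{6257}{3} \approx 2085.7$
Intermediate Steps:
$v{\left(J,K \right)} = J \left(2 + K\right)$ ($v{\left(J,K \right)} = \left(2 + K\right) J = J \left(2 + K\right)$)
$V{\left(p,X \right)} = 2 X \left(X + p\right)$ ($V{\left(p,X \right)} = \left(X + p\right) 2 X = 2 X \left(X + p\right)$)
$o{\left(U \right)} = \frac{U}{9}$ ($o{\left(U \right)} = U \frac{1}{9} = \frac{U}{9}$)
$\left(V{\left(v{\left(-2,5 \right)},-28 \right)} + \left(1 + 22 \left(-12\right)\right)\right) + o{\left(-30 \right)} = \left(2 \left(-28\right) \left(-28 - 2 \left(2 + 5\right)\right) + \left(1 + 22 \left(-12\right)\right)\right) + \frac{1}{9} \left(-30\right) = \left(2 \left(-28\right) \left(-28 - 14\right) + \left(1 - 264\right)\right) - \frac{10}{3} = \left(2 \left(-28\right) \left(-28 - 14\right) - 263\right) - \frac{10}{3} = \left(2 \left(-28\right) \left(-42\right) - 263\right) - \frac{10}{3} = \left(2352 - 263\right) - \frac{10}{3} = 2089 - \frac{10}{3} = \frac{6257}{3}$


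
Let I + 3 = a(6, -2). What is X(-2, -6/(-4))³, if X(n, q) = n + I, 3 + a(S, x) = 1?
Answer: -343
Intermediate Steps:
a(S, x) = -2 (a(S, x) = -3 + 1 = -2)
I = -5 (I = -3 - 2 = -5)
X(n, q) = -5 + n (X(n, q) = n - 5 = -5 + n)
X(-2, -6/(-4))³ = (-5 - 2)³ = (-7)³ = -343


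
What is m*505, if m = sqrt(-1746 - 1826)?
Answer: 1010*I*sqrt(893) ≈ 30182.0*I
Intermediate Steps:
m = 2*I*sqrt(893) (m = sqrt(-3572) = 2*I*sqrt(893) ≈ 59.766*I)
m*505 = (2*I*sqrt(893))*505 = 1010*I*sqrt(893)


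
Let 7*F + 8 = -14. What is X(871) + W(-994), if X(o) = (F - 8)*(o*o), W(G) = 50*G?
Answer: -59521898/7 ≈ -8.5031e+6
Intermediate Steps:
F = -22/7 (F = -8/7 + (⅐)*(-14) = -8/7 - 2 = -22/7 ≈ -3.1429)
X(o) = -78*o²/7 (X(o) = (-22/7 - 8)*(o*o) = -78*o²/7)
X(871) + W(-994) = -78/7*871² + 50*(-994) = -78/7*758641 - 49700 = -59173998/7 - 49700 = -59521898/7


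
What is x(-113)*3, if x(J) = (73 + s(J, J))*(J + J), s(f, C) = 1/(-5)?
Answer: -246792/5 ≈ -49358.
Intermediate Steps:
s(f, C) = -1/5
x(J) = 728*J/5 (x(J) = (73 - 1/5)*(J + J) = 364*(2*J)/5 = 728*J/5)
x(-113)*3 = ((728/5)*(-113))*3 = -82264/5*3 = -246792/5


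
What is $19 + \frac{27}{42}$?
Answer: $\frac{275}{14} \approx 19.643$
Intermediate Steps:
$19 + \frac{27}{42} = 19 + 27 \cdot \frac{1}{42} = 19 + \frac{9}{14} = \frac{275}{14}$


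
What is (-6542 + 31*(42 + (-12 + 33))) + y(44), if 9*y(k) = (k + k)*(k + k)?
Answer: -33557/9 ≈ -3728.6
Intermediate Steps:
y(k) = 4*k²/9 (y(k) = ((k + k)*(k + k))/9 = ((2*k)*(2*k))/9 = (4*k²)/9 = 4*k²/9)
(-6542 + 31*(42 + (-12 + 33))) + y(44) = (-6542 + 31*(42 + (-12 + 33))) + (4/9)*44² = (-6542 + 31*(42 + 21)) + (4/9)*1936 = (-6542 + 31*63) + 7744/9 = (-6542 + 1953) + 7744/9 = -4589 + 7744/9 = -33557/9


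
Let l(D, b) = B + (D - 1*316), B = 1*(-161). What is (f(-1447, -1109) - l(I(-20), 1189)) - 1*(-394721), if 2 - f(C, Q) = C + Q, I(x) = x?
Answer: 397776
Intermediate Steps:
B = -161
l(D, b) = -477 + D (l(D, b) = -161 + (D - 1*316) = -161 + (D - 316) = -161 + (-316 + D) = -477 + D)
f(C, Q) = 2 - C - Q (f(C, Q) = 2 - (C + Q) = 2 + (-C - Q) = 2 - C - Q)
(f(-1447, -1109) - l(I(-20), 1189)) - 1*(-394721) = ((2 - 1*(-1447) - 1*(-1109)) - (-477 - 20)) - 1*(-394721) = ((2 + 1447 + 1109) - 1*(-497)) + 394721 = (2558 + 497) + 394721 = 3055 + 394721 = 397776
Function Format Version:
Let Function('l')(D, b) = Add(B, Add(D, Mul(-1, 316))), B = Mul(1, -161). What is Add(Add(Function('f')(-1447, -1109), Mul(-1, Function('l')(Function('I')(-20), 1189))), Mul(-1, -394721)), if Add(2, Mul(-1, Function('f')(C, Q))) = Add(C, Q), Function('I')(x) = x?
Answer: 397776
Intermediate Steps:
B = -161
Function('l')(D, b) = Add(-477, D) (Function('l')(D, b) = Add(-161, Add(D, Mul(-1, 316))) = Add(-161, Add(D, -316)) = Add(-161, Add(-316, D)) = Add(-477, D))
Function('f')(C, Q) = Add(2, Mul(-1, C), Mul(-1, Q)) (Function('f')(C, Q) = Add(2, Mul(-1, Add(C, Q))) = Add(2, Add(Mul(-1, C), Mul(-1, Q))) = Add(2, Mul(-1, C), Mul(-1, Q)))
Add(Add(Function('f')(-1447, -1109), Mul(-1, Function('l')(Function('I')(-20), 1189))), Mul(-1, -394721)) = Add(Add(Add(2, Mul(-1, -1447), Mul(-1, -1109)), Mul(-1, Add(-477, -20))), Mul(-1, -394721)) = Add(Add(Add(2, 1447, 1109), Mul(-1, -497)), 394721) = Add(Add(2558, 497), 394721) = Add(3055, 394721) = 397776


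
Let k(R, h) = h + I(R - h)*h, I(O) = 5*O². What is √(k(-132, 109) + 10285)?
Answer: √31664539 ≈ 5627.1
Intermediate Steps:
k(R, h) = h + 5*h*(R - h)² (k(R, h) = h + (5*(R - h)²)*h = h + 5*h*(R - h)²)
√(k(-132, 109) + 10285) = √(109*(1 + 5*(-132 - 1*109)²) + 10285) = √(109*(1 + 5*(-132 - 109)²) + 10285) = √(109*(1 + 5*(-241)²) + 10285) = √(109*(1 + 5*58081) + 10285) = √(109*(1 + 290405) + 10285) = √(109*290406 + 10285) = √(31654254 + 10285) = √31664539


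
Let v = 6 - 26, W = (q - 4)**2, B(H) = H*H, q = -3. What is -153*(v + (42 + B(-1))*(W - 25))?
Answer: -154836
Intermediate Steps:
B(H) = H**2
W = 49 (W = (-3 - 4)**2 = (-7)**2 = 49)
v = -20
-153*(v + (42 + B(-1))*(W - 25)) = -153*(-20 + (42 + (-1)**2)*(49 - 25)) = -153*(-20 + (42 + 1)*24) = -153*(-20 + 43*24) = -153*(-20 + 1032) = -153*1012 = -154836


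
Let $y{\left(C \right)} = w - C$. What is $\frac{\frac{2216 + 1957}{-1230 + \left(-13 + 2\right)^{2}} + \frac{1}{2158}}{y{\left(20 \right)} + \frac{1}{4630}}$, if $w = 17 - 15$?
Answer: $\frac{20844780875}{99724364129} \approx 0.20902$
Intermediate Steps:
$w = 2$ ($w = 17 - 15 = 2$)
$y{\left(C \right)} = 2 - C$
$\frac{\frac{2216 + 1957}{-1230 + \left(-13 + 2\right)^{2}} + \frac{1}{2158}}{y{\left(20 \right)} + \frac{1}{4630}} = \frac{\frac{2216 + 1957}{-1230 + \left(-13 + 2\right)^{2}} + \frac{1}{2158}}{\left(2 - 20\right) + \frac{1}{4630}} = \frac{\frac{4173}{-1230 + \left(-11\right)^{2}} + \frac{1}{2158}}{\left(2 - 20\right) + \frac{1}{4630}} = \frac{\frac{4173}{-1230 + 121} + \frac{1}{2158}}{-18 + \frac{1}{4630}} = \frac{\frac{4173}{-1109} + \frac{1}{2158}}{- \frac{83339}{4630}} = \left(4173 \left(- \frac{1}{1109}\right) + \frac{1}{2158}\right) \left(- \frac{4630}{83339}\right) = \left(- \frac{4173}{1109} + \frac{1}{2158}\right) \left(- \frac{4630}{83339}\right) = \left(- \frac{9004225}{2393222}\right) \left(- \frac{4630}{83339}\right) = \frac{20844780875}{99724364129}$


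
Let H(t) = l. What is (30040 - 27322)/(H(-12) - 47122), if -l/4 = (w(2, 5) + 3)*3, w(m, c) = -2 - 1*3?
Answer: -1359/23549 ≈ -0.057709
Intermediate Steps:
w(m, c) = -5 (w(m, c) = -2 - 3 = -5)
l = 24 (l = -4*(-5 + 3)*3 = -(-8)*3 = -4*(-6) = 24)
H(t) = 24
(30040 - 27322)/(H(-12) - 47122) = (30040 - 27322)/(24 - 47122) = 2718/(-47098) = 2718*(-1/47098) = -1359/23549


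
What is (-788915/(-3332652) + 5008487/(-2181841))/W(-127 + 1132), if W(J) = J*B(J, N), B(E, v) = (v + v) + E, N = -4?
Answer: -14970257125009/7285750336125079020 ≈ -2.0547e-6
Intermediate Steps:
B(E, v) = E + 2*v (B(E, v) = 2*v + E = E + 2*v)
W(J) = J*(-8 + J) (W(J) = J*(J + 2*(-4)) = J*(J - 8) = J*(-8 + J))
(-788915/(-3332652) + 5008487/(-2181841))/W(-127 + 1132) = (-788915/(-3332652) + 5008487/(-2181841))/(((-127 + 1132)*(-8 + (-127 + 1132)))) = (-788915*(-1/3332652) + 5008487*(-1/2181841))/((1005*(-8 + 1005))) = (788915/3332652 - 5008487/2181841)/((1005*997)) = -14970257125009/7271316772332/1001985 = -14970257125009/7271316772332*1/1001985 = -14970257125009/7285750336125079020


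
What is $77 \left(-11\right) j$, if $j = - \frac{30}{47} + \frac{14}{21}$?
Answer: $- \frac{3388}{141} \approx -24.028$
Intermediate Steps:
$j = \frac{4}{141}$ ($j = \left(-30\right) \frac{1}{47} + 14 \cdot \frac{1}{21} = - \frac{30}{47} + \frac{2}{3} = \frac{4}{141} \approx 0.028369$)
$77 \left(-11\right) j = 77 \left(-11\right) \frac{4}{141} = \left(-847\right) \frac{4}{141} = - \frac{3388}{141}$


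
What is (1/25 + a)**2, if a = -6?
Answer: 22201/625 ≈ 35.522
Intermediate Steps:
(1/25 + a)**2 = (1/25 - 6)**2 = (-149/25)**2 = 22201/625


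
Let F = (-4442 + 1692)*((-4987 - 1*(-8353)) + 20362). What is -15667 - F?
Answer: 65236333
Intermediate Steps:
F = -65252000 (F = -2750*((-4987 + 8353) + 20362) = -2750*(3366 + 20362) = -2750*23728 = -65252000)
-15667 - F = -15667 - 1*(-65252000) = -15667 + 65252000 = 65236333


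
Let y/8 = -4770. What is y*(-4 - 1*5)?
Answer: 343440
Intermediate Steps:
y = -38160 (y = 8*(-4770) = -38160)
y*(-4 - 1*5) = -38160*(-4 - 1*5) = -38160*(-4 - 5) = -38160*(-9) = 343440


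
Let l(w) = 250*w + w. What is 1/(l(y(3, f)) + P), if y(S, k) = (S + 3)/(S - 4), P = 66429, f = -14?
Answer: 1/64923 ≈ 1.5403e-5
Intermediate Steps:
y(S, k) = (3 + S)/(-4 + S)
l(w) = 251*w
1/(l(y(3, f)) + P) = 1/(251*((3 + 3)/(-4 + 3)) + 66429) = 1/(251*(6/(-1)) + 66429) = 1/(251*(-1*6) + 66429) = 1/(251*(-6) + 66429) = 1/(-1506 + 66429) = 1/64923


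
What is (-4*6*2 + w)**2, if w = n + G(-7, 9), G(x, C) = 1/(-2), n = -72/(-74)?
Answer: 12369289/5476 ≈ 2258.8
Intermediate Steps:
n = 36/37 (n = -72*(-1/74) = 36/37 ≈ 0.97297)
G(x, C) = -1/2
w = 35/74 (w = 36/37 - 1/2 = 35/74 ≈ 0.47297)
(-4*6*2 + w)**2 = (-4*6*2 + 35/74)**2 = (-24*2 + 35/74)**2 = (-48 + 35/74)**2 = (-3517/74)**2 = 12369289/5476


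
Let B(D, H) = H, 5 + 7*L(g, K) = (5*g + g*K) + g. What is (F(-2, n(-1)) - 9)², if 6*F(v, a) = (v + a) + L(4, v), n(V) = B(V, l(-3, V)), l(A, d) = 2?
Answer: 134689/1764 ≈ 76.354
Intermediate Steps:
L(g, K) = -5/7 + 6*g/7 + K*g/7 (L(g, K) = -5/7 + ((5*g + g*K) + g)/7 = -5/7 + ((5*g + K*g) + g)/7 = -5/7 + (6*g + K*g)/7 = -5/7 + (6*g/7 + K*g/7) = -5/7 + 6*g/7 + K*g/7)
n(V) = 2
F(v, a) = 19/42 + a/6 + 11*v/42 (F(v, a) = ((v + a) + (-5/7 + (6/7)*4 + (⅐)*v*4))/6 = ((a + v) + (-5/7 + 24/7 + 4*v/7))/6 = ((a + v) + (19/7 + 4*v/7))/6 = (19/7 + a + 11*v/7)/6 = 19/42 + a/6 + 11*v/42)
(F(-2, n(-1)) - 9)² = ((19/42 + (⅙)*2 + (11/42)*(-2)) - 9)² = ((19/42 + ⅓ - 11/21) - 9)² = (11/42 - 9)² = (-367/42)² = 134689/1764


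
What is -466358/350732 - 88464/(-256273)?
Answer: -44243904043/44941570918 ≈ -0.98448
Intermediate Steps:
-466358/350732 - 88464/(-256273) = -466358*1/350732 - 88464*(-1/256273) = -233179/175366 + 88464/256273 = -44243904043/44941570918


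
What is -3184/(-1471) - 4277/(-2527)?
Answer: 2048205/531031 ≈ 3.8570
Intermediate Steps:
-3184/(-1471) - 4277/(-2527) = -3184*(-1/1471) - 4277*(-1/2527) = 3184/1471 + 611/361 = 2048205/531031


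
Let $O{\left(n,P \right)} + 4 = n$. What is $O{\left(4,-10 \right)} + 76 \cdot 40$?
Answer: $3040$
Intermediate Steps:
$O{\left(n,P \right)} = -4 + n$
$O{\left(4,-10 \right)} + 76 \cdot 40 = \left(-4 + 4\right) + 76 \cdot 40 = 0 + 3040 = 3040$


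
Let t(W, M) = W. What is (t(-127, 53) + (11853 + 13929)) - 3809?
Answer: 21846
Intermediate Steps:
(t(-127, 53) + (11853 + 13929)) - 3809 = (-127 + (11853 + 13929)) - 3809 = (-127 + 25782) - 3809 = 25655 - 3809 = 21846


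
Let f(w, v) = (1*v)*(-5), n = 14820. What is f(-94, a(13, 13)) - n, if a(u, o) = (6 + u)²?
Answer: -16625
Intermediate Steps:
f(w, v) = -5*v (f(w, v) = v*(-5) = -5*v)
f(-94, a(13, 13)) - n = -5*(6 + 13)² - 1*14820 = -5*19² - 14820 = -5*361 - 14820 = -1805 - 14820 = -16625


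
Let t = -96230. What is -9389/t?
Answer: 9389/96230 ≈ 0.097568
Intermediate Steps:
-9389/t = -9389/(-96230) = -9389*(-1/96230) = 9389/96230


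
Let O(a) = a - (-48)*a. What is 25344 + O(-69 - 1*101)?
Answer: 17014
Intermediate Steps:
O(a) = 49*a (O(a) = a + 48*a = 49*a)
25344 + O(-69 - 1*101) = 25344 + 49*(-69 - 1*101) = 25344 + 49*(-69 - 101) = 25344 + 49*(-170) = 25344 - 8330 = 17014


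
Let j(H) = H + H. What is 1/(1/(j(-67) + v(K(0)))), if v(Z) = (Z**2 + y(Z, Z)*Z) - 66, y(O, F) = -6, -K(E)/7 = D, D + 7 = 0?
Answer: 1907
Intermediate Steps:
D = -7 (D = -7 + 0 = -7)
K(E) = 49 (K(E) = -7*(-7) = 49)
j(H) = 2*H
v(Z) = -66 + Z**2 - 6*Z (v(Z) = (Z**2 - 6*Z) - 66 = -66 + Z**2 - 6*Z)
1/(1/(j(-67) + v(K(0)))) = 1/(1/(2*(-67) + (-66 + 49**2 - 6*49))) = 1/(1/(-134 + (-66 + 2401 - 294))) = 1/(1/(-134 + 2041)) = 1/(1/1907) = 1907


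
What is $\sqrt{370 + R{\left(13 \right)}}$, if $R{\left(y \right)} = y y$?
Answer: $7 \sqrt{11} \approx 23.216$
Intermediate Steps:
$R{\left(y \right)} = y^{2}$
$\sqrt{370 + R{\left(13 \right)}} = \sqrt{370 + 13^{2}} = \sqrt{370 + 169} = \sqrt{539} = 7 \sqrt{11}$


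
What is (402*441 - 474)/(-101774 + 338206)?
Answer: 22101/29554 ≈ 0.74782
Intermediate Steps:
(402*441 - 474)/(-101774 + 338206) = (177282 - 474)/236432 = 176808*(1/236432) = 22101/29554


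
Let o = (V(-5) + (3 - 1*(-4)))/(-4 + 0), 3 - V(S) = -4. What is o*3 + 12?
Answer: 3/2 ≈ 1.5000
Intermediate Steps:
V(S) = 7 (V(S) = 3 - 1*(-4) = 3 + 4 = 7)
o = -7/2 (o = (7 + (3 - 1*(-4)))/(-4 + 0) = (7 + (3 + 4))/(-4) = (7 + 7)*(-1/4) = 14*(-1/4) = -7/2 ≈ -3.5000)
o*3 + 12 = -7/2*3 + 12 = -21/2 + 12 = 3/2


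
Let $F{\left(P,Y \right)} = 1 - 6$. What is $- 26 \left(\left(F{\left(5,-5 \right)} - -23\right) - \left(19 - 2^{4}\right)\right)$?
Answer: $-390$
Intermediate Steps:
$F{\left(P,Y \right)} = -5$ ($F{\left(P,Y \right)} = 1 - 6 = -5$)
$- 26 \left(\left(F{\left(5,-5 \right)} - -23\right) - \left(19 - 2^{4}\right)\right) = - 26 \left(\left(-5 - -23\right) - \left(19 - 2^{4}\right)\right) = - 26 \left(\left(-5 + 23\right) + \left(16 - 19\right)\right) = - 26 \left(18 - 3\right) = \left(-26\right) 15 = -390$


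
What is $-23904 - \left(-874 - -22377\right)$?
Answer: $-45407$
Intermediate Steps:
$-23904 - \left(-874 - -22377\right) = -23904 - \left(-874 + 22377\right) = -23904 - 21503 = -45407$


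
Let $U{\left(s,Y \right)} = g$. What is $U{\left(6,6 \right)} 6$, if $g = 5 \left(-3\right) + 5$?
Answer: $-60$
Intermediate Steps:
$g = -10$ ($g = -15 + 5 = -10$)
$U{\left(s,Y \right)} = -10$
$U{\left(6,6 \right)} 6 = \left(-10\right) 6 = -60$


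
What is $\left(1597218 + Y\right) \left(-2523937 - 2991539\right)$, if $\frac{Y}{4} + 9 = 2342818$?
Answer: $-60496244794104$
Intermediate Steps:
$Y = 9371236$ ($Y = -36 + 4 \cdot 2342818 = -36 + 9371272 = 9371236$)
$\left(1597218 + Y\right) \left(-2523937 - 2991539\right) = \left(1597218 + 9371236\right) \left(-2523937 - 2991539\right) = 10968454 \left(-5515476\right) = -60496244794104$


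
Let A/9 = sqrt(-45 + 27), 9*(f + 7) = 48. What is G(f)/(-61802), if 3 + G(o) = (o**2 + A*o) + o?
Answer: 17/556218 + 45*I*sqrt(2)/61802 ≈ 3.0564e-5 + 0.0010297*I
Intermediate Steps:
f = -5/3 (f = -7 + (1/9)*48 = -7 + 16/3 = -5/3 ≈ -1.6667)
A = 27*I*sqrt(2) (A = 9*sqrt(-45 + 27) = 9*sqrt(-18) = 9*(3*I*sqrt(2)) = 27*I*sqrt(2) ≈ 38.184*I)
G(o) = -3 + o + o**2 + 27*I*o*sqrt(2) (G(o) = -3 + ((o**2 + (27*I*sqrt(2))*o) + o) = -3 + ((o**2 + 27*I*o*sqrt(2)) + o) = -3 + (o + o**2 + 27*I*o*sqrt(2)) = -3 + o + o**2 + 27*I*o*sqrt(2))
G(f)/(-61802) = (-3 - 5/3 + (-5/3)**2 + 27*I*(-5/3)*sqrt(2))/(-61802) = (-3 - 5/3 + 25/9 - 45*I*sqrt(2))*(-1/61802) = (-17/9 - 45*I*sqrt(2))*(-1/61802) = 17/556218 + 45*I*sqrt(2)/61802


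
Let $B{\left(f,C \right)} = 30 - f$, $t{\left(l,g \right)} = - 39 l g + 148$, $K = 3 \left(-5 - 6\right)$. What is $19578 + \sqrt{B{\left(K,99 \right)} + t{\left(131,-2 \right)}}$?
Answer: $19578 + \sqrt{10429} \approx 19680.0$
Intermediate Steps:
$K = -33$ ($K = 3 \left(-11\right) = -33$)
$t{\left(l,g \right)} = 148 - 39 g l$ ($t{\left(l,g \right)} = - 39 g l + 148 = 148 - 39 g l$)
$19578 + \sqrt{B{\left(K,99 \right)} + t{\left(131,-2 \right)}} = 19578 + \sqrt{\left(30 - -33\right) - \left(-148 - 10218\right)} = 19578 + \sqrt{\left(30 + 33\right) + \left(148 + 10218\right)} = 19578 + \sqrt{63 + 10366} = 19578 + \sqrt{10429}$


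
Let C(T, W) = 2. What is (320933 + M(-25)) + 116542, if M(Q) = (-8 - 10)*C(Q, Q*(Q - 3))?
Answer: 437439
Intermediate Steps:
M(Q) = -36 (M(Q) = (-8 - 10)*2 = -18*2 = -36)
(320933 + M(-25)) + 116542 = (320933 - 36) + 116542 = 320897 + 116542 = 437439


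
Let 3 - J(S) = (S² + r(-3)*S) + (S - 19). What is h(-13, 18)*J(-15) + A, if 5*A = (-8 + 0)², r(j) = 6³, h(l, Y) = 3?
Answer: 45844/5 ≈ 9168.8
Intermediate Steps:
r(j) = 216
A = 64/5 (A = (-8 + 0)²/5 = (⅕)*(-8)² = (⅕)*64 = 64/5 ≈ 12.800)
J(S) = 22 - S² - 217*S (J(S) = 3 - ((S² + 216*S) + (S - 19)) = 3 - ((S² + 216*S) + (-19 + S)) = 3 - (-19 + S² + 217*S) = 3 + (19 - S² - 217*S) = 22 - S² - 217*S)
h(-13, 18)*J(-15) + A = 3*(22 - 1*(-15)² - 217*(-15)) + 64/5 = 3*(22 - 1*225 + 3255) + 64/5 = 3*(22 - 225 + 3255) + 64/5 = 3*3052 + 64/5 = 9156 + 64/5 = 45844/5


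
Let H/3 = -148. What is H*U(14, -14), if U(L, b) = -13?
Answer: 5772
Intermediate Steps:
H = -444 (H = 3*(-148) = -444)
H*U(14, -14) = -444*(-13) = 5772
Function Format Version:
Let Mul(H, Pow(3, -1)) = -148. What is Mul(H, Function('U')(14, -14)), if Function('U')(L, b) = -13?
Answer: 5772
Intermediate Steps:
H = -444 (H = Mul(3, -148) = -444)
Mul(H, Function('U')(14, -14)) = Mul(-444, -13) = 5772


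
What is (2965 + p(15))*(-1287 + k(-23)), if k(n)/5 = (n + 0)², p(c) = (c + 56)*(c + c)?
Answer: 6919010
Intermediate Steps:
p(c) = 2*c*(56 + c) (p(c) = (56 + c)*(2*c) = 2*c*(56 + c))
k(n) = 5*n² (k(n) = 5*(n + 0)² = 5*n²)
(2965 + p(15))*(-1287 + k(-23)) = (2965 + 2*15*(56 + 15))*(-1287 + 5*(-23)²) = (2965 + 2*15*71)*(-1287 + 5*529) = (2965 + 2130)*(-1287 + 2645) = 5095*1358 = 6919010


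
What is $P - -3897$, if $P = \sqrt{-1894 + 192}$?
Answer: $3897 + i \sqrt{1702} \approx 3897.0 + 41.255 i$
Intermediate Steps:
$P = i \sqrt{1702}$ ($P = \sqrt{-1702} = i \sqrt{1702} \approx 41.255 i$)
$P - -3897 = i \sqrt{1702} - -3897 = i \sqrt{1702} + 3897 = 3897 + i \sqrt{1702}$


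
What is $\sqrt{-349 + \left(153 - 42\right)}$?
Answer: $i \sqrt{238} \approx 15.427 i$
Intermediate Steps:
$\sqrt{-349 + \left(153 - 42\right)} = \sqrt{-349 + 111} = \sqrt{-238} = i \sqrt{238}$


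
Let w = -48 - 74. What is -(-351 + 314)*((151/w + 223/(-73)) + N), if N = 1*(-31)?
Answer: -11629655/8906 ≈ -1305.8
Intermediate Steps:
w = -122
N = -31
-(-351 + 314)*((151/w + 223/(-73)) + N) = -(-351 + 314)*((151/(-122) + 223/(-73)) - 31) = -(-37)*((151*(-1/122) + 223*(-1/73)) - 31) = -(-37)*((-151/122 - 223/73) - 31) = -(-37)*(-38229/8906 - 31) = -(-37)*(-314315)/8906 = -1*11629655/8906 = -11629655/8906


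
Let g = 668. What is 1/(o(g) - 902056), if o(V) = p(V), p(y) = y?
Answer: -1/901388 ≈ -1.1094e-6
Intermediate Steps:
o(V) = V
1/(o(g) - 902056) = 1/(668 - 902056) = 1/(-901388) = -1/901388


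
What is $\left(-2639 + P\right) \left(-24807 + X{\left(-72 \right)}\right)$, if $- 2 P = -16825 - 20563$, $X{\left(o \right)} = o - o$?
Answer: $-398276385$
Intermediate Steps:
$X{\left(o \right)} = 0$
$P = 18694$ ($P = - \frac{-16825 - 20563}{2} = \left(- \frac{1}{2}\right) \left(-37388\right) = 18694$)
$\left(-2639 + P\right) \left(-24807 + X{\left(-72 \right)}\right) = \left(-2639 + 18694\right) \left(-24807 + 0\right) = 16055 \left(-24807\right) = -398276385$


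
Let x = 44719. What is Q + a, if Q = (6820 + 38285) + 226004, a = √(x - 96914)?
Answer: 271109 + I*√52195 ≈ 2.7111e+5 + 228.46*I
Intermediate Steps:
a = I*√52195 (a = √(44719 - 96914) = √(-52195) = I*√52195 ≈ 228.46*I)
Q = 271109 (Q = 45105 + 226004 = 271109)
Q + a = 271109 + I*√52195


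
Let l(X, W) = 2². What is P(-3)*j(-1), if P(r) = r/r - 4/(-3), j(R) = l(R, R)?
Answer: 28/3 ≈ 9.3333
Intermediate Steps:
l(X, W) = 4
j(R) = 4
P(r) = 7/3 (P(r) = 1 - 4*(-⅓) = 1 + 4/3 = 7/3)
P(-3)*j(-1) = (7/3)*4 = 28/3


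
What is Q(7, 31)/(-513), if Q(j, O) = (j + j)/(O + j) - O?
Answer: 194/3249 ≈ 0.059711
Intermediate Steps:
Q(j, O) = -O + 2*j/(O + j) (Q(j, O) = (2*j)/(O + j) - O = 2*j/(O + j) - O = -O + 2*j/(O + j))
Q(7, 31)/(-513) = ((-1*31² + 2*7 - 1*31*7)/(31 + 7))/(-513) = ((-1*961 + 14 - 217)/38)*(-1/513) = ((-961 + 14 - 217)/38)*(-1/513) = ((1/38)*(-1164))*(-1/513) = -582/19*(-1/513) = 194/3249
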